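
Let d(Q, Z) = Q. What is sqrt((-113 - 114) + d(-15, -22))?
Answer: 11*I*sqrt(2) ≈ 15.556*I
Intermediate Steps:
sqrt((-113 - 114) + d(-15, -22)) = sqrt((-113 - 114) - 15) = sqrt(-227 - 15) = sqrt(-242) = 11*I*sqrt(2)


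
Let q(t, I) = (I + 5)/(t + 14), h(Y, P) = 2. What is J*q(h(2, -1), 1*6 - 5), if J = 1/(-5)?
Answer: -3/40 ≈ -0.075000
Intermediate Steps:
q(t, I) = (5 + I)/(14 + t)
J = -1/5 ≈ -0.20000
J*q(h(2, -1), 1*6 - 5) = -(5 + (1*6 - 5))/(5*(14 + 2)) = -(5 + (6 - 5))/(5*16) = -(5 + 1)/80 = -6/80 = -1/5*3/8 = -3/40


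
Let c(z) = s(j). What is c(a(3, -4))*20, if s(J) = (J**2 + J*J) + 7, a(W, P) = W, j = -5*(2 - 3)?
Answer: 1140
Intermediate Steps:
j = 5 (j = -5*(-1) = 5)
s(J) = 7 + 2*J**2 (s(J) = (J**2 + J**2) + 7 = 2*J**2 + 7 = 7 + 2*J**2)
c(z) = 57 (c(z) = 7 + 2*5**2 = 7 + 2*25 = 7 + 50 = 57)
c(a(3, -4))*20 = 57*20 = 1140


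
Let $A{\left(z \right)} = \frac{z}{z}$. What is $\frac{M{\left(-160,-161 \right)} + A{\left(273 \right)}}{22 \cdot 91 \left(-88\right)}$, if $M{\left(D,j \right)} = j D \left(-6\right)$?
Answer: $\frac{154559}{176176} \approx 0.8773$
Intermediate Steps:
$A{\left(z \right)} = 1$
$M{\left(D,j \right)} = - 6 D j$ ($M{\left(D,j \right)} = D j \left(-6\right) = - 6 D j$)
$\frac{M{\left(-160,-161 \right)} + A{\left(273 \right)}}{22 \cdot 91 \left(-88\right)} = \frac{\left(-6\right) \left(-160\right) \left(-161\right) + 1}{22 \cdot 91 \left(-88\right)} = \frac{-154560 + 1}{2002 \left(-88\right)} = - \frac{154559}{-176176} = \left(-154559\right) \left(- \frac{1}{176176}\right) = \frac{154559}{176176}$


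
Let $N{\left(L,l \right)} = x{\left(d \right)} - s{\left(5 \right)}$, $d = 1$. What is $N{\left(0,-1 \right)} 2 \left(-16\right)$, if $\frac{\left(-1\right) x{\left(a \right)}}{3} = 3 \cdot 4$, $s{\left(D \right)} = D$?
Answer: $1312$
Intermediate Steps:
$x{\left(a \right)} = -36$ ($x{\left(a \right)} = - 3 \cdot 3 \cdot 4 = \left(-3\right) 12 = -36$)
$N{\left(L,l \right)} = -41$ ($N{\left(L,l \right)} = -36 - 5 = -41$)
$N{\left(0,-1 \right)} 2 \left(-16\right) = \left(-41\right) 2 \left(-16\right) = \left(-82\right) \left(-16\right) = 1312$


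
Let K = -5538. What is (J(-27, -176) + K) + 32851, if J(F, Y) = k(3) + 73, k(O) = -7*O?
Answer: 27365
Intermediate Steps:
J(F, Y) = 52 (J(F, Y) = -7*3 + 73 = -21 + 73 = 52)
(J(-27, -176) + K) + 32851 = (52 - 5538) + 32851 = -5486 + 32851 = 27365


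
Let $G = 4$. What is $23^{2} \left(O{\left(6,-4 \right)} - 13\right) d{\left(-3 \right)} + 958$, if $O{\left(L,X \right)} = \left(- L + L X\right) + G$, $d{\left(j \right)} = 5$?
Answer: $-102197$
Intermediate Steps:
$O{\left(L,X \right)} = 4 - L + L X$ ($O{\left(L,X \right)} = \left(- L + L X\right) + 4 = 4 - L + L X$)
$23^{2} \left(O{\left(6,-4 \right)} - 13\right) d{\left(-3 \right)} + 958 = 23^{2} \left(\left(4 - 6 + 6 \left(-4\right)\right) - 13\right) 5 + 958 = 529 \left(\left(4 - 6 - 24\right) - 13\right) 5 + 958 = 529 \left(-26 - 13\right) 5 + 958 = 529 \left(\left(-39\right) 5\right) + 958 = 529 \left(-195\right) + 958 = -103155 + 958 = -102197$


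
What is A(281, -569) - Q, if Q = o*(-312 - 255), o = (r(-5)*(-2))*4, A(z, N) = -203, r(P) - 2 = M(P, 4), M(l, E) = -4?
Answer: 8869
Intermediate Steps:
r(P) = -2 (r(P) = 2 - 4 = -2)
o = 16 (o = -2*(-2)*4 = 4*4 = 16)
Q = -9072 (Q = 16*(-312 - 255) = 16*(-567) = -9072)
A(281, -569) - Q = -203 - 1*(-9072) = -203 + 9072 = 8869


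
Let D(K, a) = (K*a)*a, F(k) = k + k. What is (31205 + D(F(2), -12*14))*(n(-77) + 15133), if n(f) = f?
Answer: 2169584656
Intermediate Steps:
F(k) = 2*k
D(K, a) = K*a²
(31205 + D(F(2), -12*14))*(n(-77) + 15133) = (31205 + (2*2)*(-12*14)²)*(-77 + 15133) = (31205 + 4*(-168)²)*15056 = (31205 + 4*28224)*15056 = (31205 + 112896)*15056 = 144101*15056 = 2169584656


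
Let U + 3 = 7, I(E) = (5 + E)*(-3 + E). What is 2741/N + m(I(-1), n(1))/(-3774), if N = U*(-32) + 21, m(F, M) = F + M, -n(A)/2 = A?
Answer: -1723768/67303 ≈ -25.612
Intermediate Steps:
I(E) = (-3 + E)*(5 + E)
U = 4 (U = -3 + 7 = 4)
n(A) = -2*A
N = -107 (N = 4*(-32) + 21 = -128 + 21 = -107)
2741/N + m(I(-1), n(1))/(-3774) = 2741/(-107) + ((-15 + (-1)**2 + 2*(-1)) - 2*1)/(-3774) = 2741*(-1/107) + ((-15 + 1 - 2) - 2)*(-1/3774) = -2741/107 + (-16 - 2)*(-1/3774) = -2741/107 - 18*(-1/3774) = -2741/107 + 3/629 = -1723768/67303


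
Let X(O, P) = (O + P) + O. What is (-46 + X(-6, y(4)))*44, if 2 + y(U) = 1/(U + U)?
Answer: -5269/2 ≈ -2634.5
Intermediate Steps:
y(U) = -2 + 1/(2*U) (y(U) = -2 + 1/(U + U) = -2 + 1/(2*U))
X(O, P) = P + 2*O
(-46 + X(-6, y(4)))*44 = (-46 + ((-2 + (½)/4) + 2*(-6)))*44 = (-46 + ((-2 + (½)*(¼)) - 12))*44 = (-46 + ((-2 + ⅛) - 12))*44 = (-46 + (-15/8 - 12))*44 = (-46 - 111/8)*44 = -479/8*44 = -5269/2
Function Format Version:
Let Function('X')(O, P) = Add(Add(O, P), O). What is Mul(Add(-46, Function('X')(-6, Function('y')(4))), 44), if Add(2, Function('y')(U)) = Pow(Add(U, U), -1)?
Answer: Rational(-5269, 2) ≈ -2634.5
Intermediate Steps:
Function('y')(U) = Add(-2, Mul(Rational(1, 2), Pow(U, -1))) (Function('y')(U) = Add(-2, Pow(Add(U, U), -1)) = Add(-2, Pow(Mul(2, U), -1)) = Add(-2, Mul(Rational(1, 2), Pow(U, -1))))
Function('X')(O, P) = Add(P, Mul(2, O))
Mul(Add(-46, Function('X')(-6, Function('y')(4))), 44) = Mul(Add(-46, Add(Add(-2, Mul(Rational(1, 2), Pow(4, -1))), Mul(2, -6))), 44) = Mul(Add(-46, Add(Add(-2, Mul(Rational(1, 2), Rational(1, 4))), -12)), 44) = Mul(Add(-46, Add(Add(-2, Rational(1, 8)), -12)), 44) = Mul(Add(-46, Add(Rational(-15, 8), -12)), 44) = Mul(Add(-46, Rational(-111, 8)), 44) = Mul(Rational(-479, 8), 44) = Rational(-5269, 2)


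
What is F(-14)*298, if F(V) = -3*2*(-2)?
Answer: 3576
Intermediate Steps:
F(V) = 12 (F(V) = -6*(-2) = 12)
F(-14)*298 = 12*298 = 3576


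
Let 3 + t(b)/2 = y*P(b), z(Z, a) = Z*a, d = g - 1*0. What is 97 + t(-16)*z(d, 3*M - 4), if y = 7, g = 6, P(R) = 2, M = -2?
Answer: -1223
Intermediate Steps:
d = 6 (d = 6 - 1*0 = 6 + 0 = 6)
t(b) = 22 (t(b) = -6 + 2*(7*2) = -6 + 2*14 = -6 + 28 = 22)
97 + t(-16)*z(d, 3*M - 4) = 97 + 22*(6*(3*(-2) - 4)) = 97 + 22*(6*(-6 - 4)) = 97 + 22*(6*(-10)) = 97 + 22*(-60) = 97 - 1320 = -1223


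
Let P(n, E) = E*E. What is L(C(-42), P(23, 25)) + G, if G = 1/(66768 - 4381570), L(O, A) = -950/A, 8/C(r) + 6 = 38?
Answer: -163962501/107870050 ≈ -1.5200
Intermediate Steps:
P(n, E) = E**2
C(r) = 1/4 (C(r) = 8/(-6 + 38) = 8/32 = 8*(1/32) = 1/4)
G = -1/4314802 (G = 1/(-4314802) = -1/4314802 ≈ -2.3176e-7)
L(C(-42), P(23, 25)) + G = -950/(25**2) - 1/4314802 = -950/625 - 1/4314802 = -950*1/625 - 1/4314802 = -38/25 - 1/4314802 = -163962501/107870050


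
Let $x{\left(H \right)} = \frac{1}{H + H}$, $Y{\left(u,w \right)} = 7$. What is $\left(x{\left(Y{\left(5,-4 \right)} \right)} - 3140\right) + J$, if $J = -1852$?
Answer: $- \frac{69887}{14} \approx -4991.9$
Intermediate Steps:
$x{\left(H \right)} = \frac{1}{2 H}$
$\left(x{\left(Y{\left(5,-4 \right)} \right)} - 3140\right) + J = \left(\frac{1}{2 \cdot 7} - 3140\right) - 1852 = \left(\frac{1}{2} \cdot \frac{1}{7} - 3140\right) - 1852 = \left(\frac{1}{14} - 3140\right) - 1852 = - \frac{43959}{14} - 1852 = - \frac{69887}{14}$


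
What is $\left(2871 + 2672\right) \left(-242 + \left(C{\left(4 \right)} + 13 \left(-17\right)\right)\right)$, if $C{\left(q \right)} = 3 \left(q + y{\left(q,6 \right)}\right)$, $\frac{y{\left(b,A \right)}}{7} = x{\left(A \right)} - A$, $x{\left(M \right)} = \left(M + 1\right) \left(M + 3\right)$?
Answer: $4135078$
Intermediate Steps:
$x{\left(M \right)} = \left(1 + M\right) \left(3 + M\right)$
$y{\left(b,A \right)} = 21 + 7 A^{2} + 21 A$ ($y{\left(b,A \right)} = 7 \left(\left(3 + A^{2} + 4 A\right) - A\right) = 7 \left(3 + A^{2} + 3 A\right) = 21 + 7 A^{2} + 21 A$)
$C{\left(q \right)} = 1197 + 3 q$ ($C{\left(q \right)} = 3 \left(q + \left(21 + 7 \cdot 6^{2} + 21 \cdot 6\right)\right) = 3 \left(q + \left(21 + 7 \cdot 36 + 126\right)\right) = 3 \left(q + \left(21 + 252 + 126\right)\right) = 3 \left(q + 399\right) = 3 \left(399 + q\right) = 1197 + 3 q$)
$\left(2871 + 2672\right) \left(-242 + \left(C{\left(4 \right)} + 13 \left(-17\right)\right)\right) = \left(2871 + 2672\right) \left(-242 + \left(\left(1197 + 3 \cdot 4\right) + 13 \left(-17\right)\right)\right) = 5543 \left(-242 + \left(\left(1197 + 12\right) - 221\right)\right) = 5543 \left(-242 + \left(1209 - 221\right)\right) = 5543 \left(-242 + 988\right) = 5543 \cdot 746 = 4135078$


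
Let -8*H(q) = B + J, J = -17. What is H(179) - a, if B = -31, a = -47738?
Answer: 47744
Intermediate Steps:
H(q) = 6 (H(q) = -(-31 - 17)/8 = -1/8*(-48) = 6)
H(179) - a = 6 - 1*(-47738) = 6 + 47738 = 47744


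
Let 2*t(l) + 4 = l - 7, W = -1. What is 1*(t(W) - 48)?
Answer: -54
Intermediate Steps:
t(l) = -11/2 + l/2 (t(l) = -2 + (l - 7)/2 = -2 + (-7 + l)/2 = -2 + (-7/2 + l/2) = -11/2 + l/2)
1*(t(W) - 48) = 1*((-11/2 + (½)*(-1)) - 48) = 1*((-11/2 - ½) - 48) = 1*(-6 - 48) = 1*(-54) = -54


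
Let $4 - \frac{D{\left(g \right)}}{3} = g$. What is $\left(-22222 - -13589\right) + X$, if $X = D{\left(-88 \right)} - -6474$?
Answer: $-1883$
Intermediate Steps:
$D{\left(g \right)} = 12 - 3 g$
$X = 6750$ ($X = \left(12 - -264\right) - -6474 = \left(12 + 264\right) + 6474 = 276 + 6474 = 6750$)
$\left(-22222 - -13589\right) + X = \left(-22222 - -13589\right) + 6750 = \left(-22222 + 13589\right) + 6750 = -8633 + 6750 = -1883$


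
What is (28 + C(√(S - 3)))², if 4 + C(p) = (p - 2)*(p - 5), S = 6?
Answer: 1516 - 518*√3 ≈ 618.80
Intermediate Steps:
C(p) = -4 + (-5 + p)*(-2 + p) (C(p) = -4 + (p - 2)*(p - 5) = -4 + (-2 + p)*(-5 + p) = -4 + (-5 + p)*(-2 + p))
(28 + C(√(S - 3)))² = (28 + (6 + (√(6 - 3))² - 7*√(6 - 3)))² = (28 + (6 + (√3)² - 7*√3))² = (28 + (6 + 3 - 7*√3))² = (28 + (9 - 7*√3))² = (37 - 7*√3)²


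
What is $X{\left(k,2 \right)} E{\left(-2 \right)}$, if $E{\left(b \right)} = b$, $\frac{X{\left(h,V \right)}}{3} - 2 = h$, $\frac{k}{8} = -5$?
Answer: $228$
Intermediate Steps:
$k = -40$ ($k = 8 \left(-5\right) = -40$)
$X{\left(h,V \right)} = 6 + 3 h$
$X{\left(k,2 \right)} E{\left(-2 \right)} = \left(6 + 3 \left(-40\right)\right) \left(-2\right) = \left(6 - 120\right) \left(-2\right) = \left(-114\right) \left(-2\right) = 228$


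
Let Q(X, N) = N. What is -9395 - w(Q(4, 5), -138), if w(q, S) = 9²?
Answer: -9476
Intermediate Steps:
w(q, S) = 81
-9395 - w(Q(4, 5), -138) = -9395 - 1*81 = -9395 - 81 = -9476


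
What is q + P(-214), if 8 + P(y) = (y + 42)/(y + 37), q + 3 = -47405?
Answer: -8392460/177 ≈ -47415.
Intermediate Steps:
q = -47408 (q = -3 - 47405 = -47408)
P(y) = -8 + (42 + y)/(37 + y) (P(y) = -8 + (y + 42)/(y + 37) = -8 + (42 + y)/(37 + y))
q + P(-214) = -47408 + (-254 - 7*(-214))/(37 - 214) = -47408 + (-254 + 1498)/(-177) = -47408 - 1/177*1244 = -47408 - 1244/177 = -8392460/177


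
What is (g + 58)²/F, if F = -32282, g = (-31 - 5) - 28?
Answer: -18/16141 ≈ -0.0011152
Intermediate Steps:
g = -64 (g = -36 - 28 = -64)
(g + 58)²/F = (-64 + 58)²/(-32282) = (-6)²*(-1/32282) = 36*(-1/32282) = -18/16141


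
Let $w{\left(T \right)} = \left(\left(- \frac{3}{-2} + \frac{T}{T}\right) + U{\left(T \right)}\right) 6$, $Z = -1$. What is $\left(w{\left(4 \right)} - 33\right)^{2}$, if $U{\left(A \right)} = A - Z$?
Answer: $144$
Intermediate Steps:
$U{\left(A \right)} = 1 + A$ ($U{\left(A \right)} = A - -1 = A + 1 = 1 + A$)
$w{\left(T \right)} = 21 + 6 T$ ($w{\left(T \right)} = \left(\left(- \frac{3}{-2} + \frac{T}{T}\right) + \left(1 + T\right)\right) 6 = \left(\left(\left(-3\right) \left(- \frac{1}{2}\right) + 1\right) + \left(1 + T\right)\right) 6 = \left(\left(\frac{3}{2} + 1\right) + \left(1 + T\right)\right) 6 = \left(\frac{5}{2} + \left(1 + T\right)\right) 6 = \left(\frac{7}{2} + T\right) 6 = 21 + 6 T$)
$\left(w{\left(4 \right)} - 33\right)^{2} = \left(\left(21 + 6 \cdot 4\right) - 33\right)^{2} = \left(\left(21 + 24\right) - 33\right)^{2} = \left(45 - 33\right)^{2} = 12^{2} = 144$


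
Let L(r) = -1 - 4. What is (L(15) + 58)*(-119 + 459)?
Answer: 18020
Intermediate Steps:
L(r) = -5
(L(15) + 58)*(-119 + 459) = (-5 + 58)*(-119 + 459) = 53*340 = 18020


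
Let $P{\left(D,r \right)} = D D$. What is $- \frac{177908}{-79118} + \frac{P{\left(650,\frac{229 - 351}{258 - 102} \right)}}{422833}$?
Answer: $\frac{54326364182}{16726850647} \approx 3.2479$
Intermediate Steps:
$P{\left(D,r \right)} = D^{2}$
$- \frac{177908}{-79118} + \frac{P{\left(650,\frac{229 - 351}{258 - 102} \right)}}{422833} = - \frac{177908}{-79118} + \frac{650^{2}}{422833} = \left(-177908\right) \left(- \frac{1}{79118}\right) + 422500 \cdot \frac{1}{422833} = \frac{88954}{39559} + \frac{422500}{422833} = \frac{54326364182}{16726850647}$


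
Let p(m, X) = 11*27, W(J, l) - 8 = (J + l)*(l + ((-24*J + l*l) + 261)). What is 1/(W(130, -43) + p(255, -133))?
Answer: -1/91306 ≈ -1.0952e-5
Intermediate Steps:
W(J, l) = 8 + (J + l)*(261 + l + l² - 24*J) (W(J, l) = 8 + (J + l)*(l + ((-24*J + l*l) + 261)) = 8 + (J + l)*(l + ((-24*J + l²) + 261)) = 8 + (J + l)*(l + ((l² - 24*J) + 261)) = 8 + (J + l)*(l + (261 + l² - 24*J)) = 8 + (J + l)*(261 + l + l² - 24*J))
p(m, X) = 297
1/(W(130, -43) + p(255, -133)) = 1/((8 + (-43)² + (-43)³ - 24*130² + 261*130 + 261*(-43) + 130*(-43)² - 23*130*(-43)) + 297) = 1/((8 + 1849 - 79507 - 24*16900 + 33930 - 11223 + 130*1849 + 128570) + 297) = 1/((8 + 1849 - 79507 - 405600 + 33930 - 11223 + 240370 + 128570) + 297) = 1/(-91603 + 297) = 1/(-91306) = -1/91306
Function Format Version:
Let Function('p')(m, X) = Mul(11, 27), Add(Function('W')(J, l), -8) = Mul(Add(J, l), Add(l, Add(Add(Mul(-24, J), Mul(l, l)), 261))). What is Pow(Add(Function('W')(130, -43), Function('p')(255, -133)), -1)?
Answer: Rational(-1, 91306) ≈ -1.0952e-5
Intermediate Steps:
Function('W')(J, l) = Add(8, Mul(Add(J, l), Add(261, l, Pow(l, 2), Mul(-24, J)))) (Function('W')(J, l) = Add(8, Mul(Add(J, l), Add(l, Add(Add(Mul(-24, J), Mul(l, l)), 261)))) = Add(8, Mul(Add(J, l), Add(l, Add(Add(Mul(-24, J), Pow(l, 2)), 261)))) = Add(8, Mul(Add(J, l), Add(l, Add(Add(Pow(l, 2), Mul(-24, J)), 261)))) = Add(8, Mul(Add(J, l), Add(l, Add(261, Pow(l, 2), Mul(-24, J))))) = Add(8, Mul(Add(J, l), Add(261, l, Pow(l, 2), Mul(-24, J)))))
Function('p')(m, X) = 297
Pow(Add(Function('W')(130, -43), Function('p')(255, -133)), -1) = Pow(Add(Add(8, Pow(-43, 2), Pow(-43, 3), Mul(-24, Pow(130, 2)), Mul(261, 130), Mul(261, -43), Mul(130, Pow(-43, 2)), Mul(-23, 130, -43)), 297), -1) = Pow(Add(Add(8, 1849, -79507, Mul(-24, 16900), 33930, -11223, Mul(130, 1849), 128570), 297), -1) = Pow(Add(Add(8, 1849, -79507, -405600, 33930, -11223, 240370, 128570), 297), -1) = Pow(Add(-91603, 297), -1) = Pow(-91306, -1) = Rational(-1, 91306)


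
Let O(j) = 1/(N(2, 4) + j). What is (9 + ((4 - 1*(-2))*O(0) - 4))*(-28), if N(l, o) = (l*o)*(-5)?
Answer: -679/5 ≈ -135.80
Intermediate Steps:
N(l, o) = -5*l*o
O(j) = 1/(-40 + j) (O(j) = 1/(-5*2*4 + j) = 1/(-40 + j))
(9 + ((4 - 1*(-2))*O(0) - 4))*(-28) = (9 + ((4 - 1*(-2))/(-40 + 0) - 4))*(-28) = (9 + ((4 + 2)/(-40) - 4))*(-28) = (9 + (6*(-1/40) - 4))*(-28) = (9 + (-3/20 - 4))*(-28) = (9 - 83/20)*(-28) = (97/20)*(-28) = -679/5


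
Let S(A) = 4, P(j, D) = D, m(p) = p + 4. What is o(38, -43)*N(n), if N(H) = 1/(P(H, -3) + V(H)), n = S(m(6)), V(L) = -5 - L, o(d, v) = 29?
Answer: -29/12 ≈ -2.4167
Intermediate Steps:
m(p) = 4 + p
n = 4
N(H) = 1/(-8 - H) (N(H) = 1/(-3 + (-5 - H)) = 1/(-8 - H))
o(38, -43)*N(n) = 29*(-1/(8 + 4)) = 29*(-1/12) = -29/12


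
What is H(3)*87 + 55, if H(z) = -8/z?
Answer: -177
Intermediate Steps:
H(3)*87 + 55 = -8/3*87 + 55 = -232 + 55 = -177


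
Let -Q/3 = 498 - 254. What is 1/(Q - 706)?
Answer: -1/1438 ≈ -0.00069541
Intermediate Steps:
Q = -732 (Q = -3*(498 - 254) = -3*244 = -732)
1/(Q - 706) = 1/(-732 - 706) = 1/(-1438) = -1/1438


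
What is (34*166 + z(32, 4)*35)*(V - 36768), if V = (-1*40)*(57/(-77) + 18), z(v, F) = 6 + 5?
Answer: -17389420584/77 ≈ -2.2584e+8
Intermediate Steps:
z(v, F) = 11
V = -53160/77 (V = -40*(57*(-1/77) + 18) = -40*(-57/77 + 18) = -40*1329/77 = -53160/77 ≈ -690.39)
(34*166 + z(32, 4)*35)*(V - 36768) = (34*166 + 11*35)*(-53160/77 - 36768) = (5644 + 385)*(-2884296/77) = 6029*(-2884296/77) = -17389420584/77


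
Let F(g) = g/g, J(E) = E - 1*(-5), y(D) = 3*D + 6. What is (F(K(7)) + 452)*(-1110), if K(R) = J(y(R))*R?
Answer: -502830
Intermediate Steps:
y(D) = 6 + 3*D
J(E) = 5 + E (J(E) = E + 5 = 5 + E)
K(R) = R*(11 + 3*R) (K(R) = (5 + (6 + 3*R))*R = (11 + 3*R)*R = R*(11 + 3*R))
F(g) = 1
(F(K(7)) + 452)*(-1110) = (1 + 452)*(-1110) = 453*(-1110) = -502830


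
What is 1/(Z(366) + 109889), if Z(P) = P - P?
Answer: 1/109889 ≈ 9.1001e-6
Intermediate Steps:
Z(P) = 0
1/(Z(366) + 109889) = 1/(0 + 109889) = 1/109889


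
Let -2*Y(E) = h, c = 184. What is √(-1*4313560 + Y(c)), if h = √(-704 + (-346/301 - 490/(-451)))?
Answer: √(-79491724413353560 - 135751*I*√3243677155565)/135751 ≈ 0.0031939 - 2076.9*I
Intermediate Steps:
h = 2*I*√3243677155565/135751 (h = √(-704 + (-346*1/301 - 490*(-1/451))) = √(-704 + (-346/301 + 490/451)) = √(-704 - 8556/135751) = √(-95577260/135751) = 2*I*√3243677155565/135751 ≈ 26.534*I)
Y(E) = -I*√3243677155565/135751
√(-1*4313560 + Y(c)) = √(-1*4313560 - I*√3243677155565/135751) = √(-4313560 - I*√3243677155565/135751)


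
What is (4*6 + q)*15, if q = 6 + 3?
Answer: 495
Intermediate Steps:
q = 9
(4*6 + q)*15 = (4*6 + 9)*15 = (24 + 9)*15 = 33*15 = 495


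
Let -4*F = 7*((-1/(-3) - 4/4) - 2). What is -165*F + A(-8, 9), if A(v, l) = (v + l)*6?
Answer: -764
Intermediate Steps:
A(v, l) = 6*l + 6*v (A(v, l) = (l + v)*6 = 6*l + 6*v)
F = 14/3 (F = -7*((-1/(-3) - 4/4) - 2)/4 = -7*((-1*(-1/3) - 4*1/4) - 2)/4 = -7*((1/3 - 1) - 2)/4 = -7*(-2/3 - 2)/4 = -7*(-8)/(4*3) = -1/4*(-56/3) = 14/3 ≈ 4.6667)
-165*F + A(-8, 9) = -165*14/3 + (6*9 + 6*(-8)) = -770 + (54 - 48) = -770 + 6 = -764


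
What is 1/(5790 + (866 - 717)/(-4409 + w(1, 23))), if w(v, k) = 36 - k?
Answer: 4396/25452691 ≈ 0.00017271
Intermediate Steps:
1/(5790 + (866 - 717)/(-4409 + w(1, 23))) = 1/(5790 + (866 - 717)/(-4409 + (36 - 1*23))) = 1/(5790 + 149/(-4409 + (36 - 23))) = 1/(5790 + 149/(-4409 + 13)) = 1/(5790 + 149/(-4396)) = 1/(5790 + 149*(-1/4396)) = 1/(5790 - 149/4396) = 1/(25452691/4396) = 4396/25452691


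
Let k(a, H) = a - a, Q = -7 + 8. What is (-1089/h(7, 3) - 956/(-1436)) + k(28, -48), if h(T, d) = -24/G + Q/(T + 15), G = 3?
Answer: 8642747/62825 ≈ 137.57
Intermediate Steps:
Q = 1
h(T, d) = -8 + 1/(15 + T) (h(T, d) = -24/3 + 1/(T + 15) = -24*⅓ + 1/(15 + T) = -8 + 1/(15 + T))
k(a, H) = 0
(-1089/h(7, 3) - 956/(-1436)) + k(28, -48) = (-1089*(15 + 7)/(-119 - 8*7) - 956/(-1436)) + 0 = (-1089*22/(-119 - 56) - 956*(-1/1436)) + 0 = (-1089/((1/22)*(-175)) + 239/359) + 0 = (-1089/(-175/22) + 239/359) + 0 = (-1089*(-22/175) + 239/359) + 0 = (23958/175 + 239/359) + 0 = 8642747/62825 + 0 = 8642747/62825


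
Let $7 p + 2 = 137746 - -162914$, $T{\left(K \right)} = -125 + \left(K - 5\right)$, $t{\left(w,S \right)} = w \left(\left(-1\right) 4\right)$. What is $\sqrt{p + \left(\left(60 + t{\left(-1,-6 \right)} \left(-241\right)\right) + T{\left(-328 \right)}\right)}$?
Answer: $\frac{2 \sqrt{509467}}{7} \approx 203.93$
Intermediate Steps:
$t{\left(w,S \right)} = - 4 w$ ($t{\left(w,S \right)} = w \left(-4\right) = - 4 w$)
$T{\left(K \right)} = -130 + K$ ($T{\left(K \right)} = -125 + \left(-5 + K\right) = -130 + K$)
$p = \frac{300658}{7}$ ($p = - \frac{2}{7} + \frac{137746 - -162914}{7} = - \frac{2}{7} + \frac{137746 + 162914}{7} = - \frac{2}{7} + \frac{1}{7} \cdot 300660 = - \frac{2}{7} + \frac{300660}{7} = \frac{300658}{7} \approx 42951.0$)
$\sqrt{p + \left(\left(60 + t{\left(-1,-6 \right)} \left(-241\right)\right) + T{\left(-328 \right)}\right)} = \sqrt{\frac{300658}{7} + \left(\left(60 + \left(-4\right) \left(-1\right) \left(-241\right)\right) - 458\right)} = \sqrt{\frac{300658}{7} + \left(\left(60 + 4 \left(-241\right)\right) - 458\right)} = \sqrt{\frac{300658}{7} + \left(\left(60 - 964\right) - 458\right)} = \sqrt{\frac{300658}{7} - 1362} = \sqrt{\frac{291124}{7}} = \frac{2 \sqrt{509467}}{7}$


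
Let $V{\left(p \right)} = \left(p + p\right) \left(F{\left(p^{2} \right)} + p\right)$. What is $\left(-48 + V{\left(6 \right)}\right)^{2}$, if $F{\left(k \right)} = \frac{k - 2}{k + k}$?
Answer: $\frac{7921}{9} \approx 880.11$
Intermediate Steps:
$F{\left(k \right)} = \frac{-2 + k}{2 k}$
$V{\left(p \right)} = 2 p \left(p + \frac{-2 + p^{2}}{2 p^{2}}\right)$ ($V{\left(p \right)} = \left(p + p\right) \left(\frac{-2 + p^{2}}{2 p^{2}} + p\right) = 2 p \left(\frac{-2 + p^{2}}{2 p^{2}} + p\right) = 2 p \left(p + \frac{-2 + p^{2}}{2 p^{2}}\right)$)
$\left(-48 + V{\left(6 \right)}\right)^{2} = \left(-48 + \left(6 - \frac{2}{6} + 2 \cdot 6^{2}\right)\right)^{2} = \left(-48 + \left(6 - \frac{1}{3} + 2 \cdot 36\right)\right)^{2} = \left(-48 + \left(6 - \frac{1}{3} + 72\right)\right)^{2} = \left(-48 + \frac{233}{3}\right)^{2} = \left(\frac{89}{3}\right)^{2} = \frac{7921}{9}$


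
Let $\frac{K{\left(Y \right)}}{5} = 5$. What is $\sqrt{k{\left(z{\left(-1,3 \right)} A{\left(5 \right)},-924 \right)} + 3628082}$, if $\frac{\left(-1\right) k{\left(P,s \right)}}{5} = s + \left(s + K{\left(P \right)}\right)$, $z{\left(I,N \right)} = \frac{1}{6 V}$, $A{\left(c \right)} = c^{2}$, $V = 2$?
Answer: $3 \sqrt{404133} \approx 1907.1$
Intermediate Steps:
$K{\left(Y \right)} = 25$ ($K{\left(Y \right)} = 5 \cdot 5 = 25$)
$z{\left(I,N \right)} = \frac{1}{12}$ ($z{\left(I,N \right)} = \frac{1}{6 \cdot 2} = \frac{1}{6} \cdot \frac{1}{2} = \frac{1}{12}$)
$k{\left(P,s \right)} = -125 - 10 s$ ($k{\left(P,s \right)} = - 5 \left(s + \left(s + 25\right)\right) = - 5 \left(s + \left(25 + s\right)\right) = - 5 \left(25 + 2 s\right) = -125 - 10 s$)
$\sqrt{k{\left(z{\left(-1,3 \right)} A{\left(5 \right)},-924 \right)} + 3628082} = \sqrt{\left(-125 - -9240\right) + 3628082} = \sqrt{\left(-125 + 9240\right) + 3628082} = \sqrt{9115 + 3628082} = \sqrt{3637197} = 3 \sqrt{404133}$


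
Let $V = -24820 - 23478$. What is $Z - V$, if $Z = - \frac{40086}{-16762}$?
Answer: $\frac{23812093}{493} \approx 48300.0$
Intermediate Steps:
$Z = \frac{1179}{493}$ ($Z = \left(-40086\right) \left(- \frac{1}{16762}\right) = \frac{1179}{493} \approx 2.3915$)
$V = -48298$ ($V = -24820 - 23478 = -48298$)
$Z - V = \frac{1179}{493} - -48298 = \frac{1179}{493} + 48298 = \frac{23812093}{493}$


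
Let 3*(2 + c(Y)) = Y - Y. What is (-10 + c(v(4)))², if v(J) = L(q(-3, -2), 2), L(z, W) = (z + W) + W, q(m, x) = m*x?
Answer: 144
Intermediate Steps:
L(z, W) = z + 2*W (L(z, W) = (W + z) + W = z + 2*W)
v(J) = 10 (v(J) = -3*(-2) + 2*2 = 6 + 4 = 10)
c(Y) = -2 (c(Y) = -2 + (Y - Y)/3 = -2 + (⅓)*0 = -2 + 0 = -2)
(-10 + c(v(4)))² = (-10 - 2)² = (-12)² = 144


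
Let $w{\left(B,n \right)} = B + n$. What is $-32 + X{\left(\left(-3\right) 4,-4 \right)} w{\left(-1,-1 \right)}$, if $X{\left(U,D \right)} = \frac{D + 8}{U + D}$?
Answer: $- \frac{63}{2} \approx -31.5$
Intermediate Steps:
$X{\left(U,D \right)} = \frac{8 + D}{D + U}$
$-32 + X{\left(\left(-3\right) 4,-4 \right)} w{\left(-1,-1 \right)} = -32 + \frac{8 - 4}{-4 - 12} \left(-1 - 1\right) = -32 + \frac{1}{-4 - 12} \cdot 4 \left(-2\right) = -32 + \frac{1}{-16} \cdot 4 \left(-2\right) = -32 + \left(- \frac{1}{16}\right) 4 \left(-2\right) = -32 - - \frac{1}{2} = -32 + \frac{1}{2} = - \frac{63}{2}$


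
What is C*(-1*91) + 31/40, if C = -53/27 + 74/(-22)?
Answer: 5767687/11880 ≈ 485.50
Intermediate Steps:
C = -1582/297 (C = -53*1/27 + 74*(-1/22) = -53/27 - 37/11 = -1582/297 ≈ -5.3266)
C*(-1*91) + 31/40 = -(-1582)*91/297 + 31/40 = -1582/297*(-91) + 31*(1/40) = 143962/297 + 31/40 = 5767687/11880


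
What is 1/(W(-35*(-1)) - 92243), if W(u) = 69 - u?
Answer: -1/92209 ≈ -1.0845e-5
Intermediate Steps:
1/(W(-35*(-1)) - 92243) = 1/((69 - (-35)*(-1)) - 92243) = 1/((69 - 1*35) - 92243) = 1/((69 - 35) - 92243) = 1/(34 - 92243) = 1/(-92209) = -1/92209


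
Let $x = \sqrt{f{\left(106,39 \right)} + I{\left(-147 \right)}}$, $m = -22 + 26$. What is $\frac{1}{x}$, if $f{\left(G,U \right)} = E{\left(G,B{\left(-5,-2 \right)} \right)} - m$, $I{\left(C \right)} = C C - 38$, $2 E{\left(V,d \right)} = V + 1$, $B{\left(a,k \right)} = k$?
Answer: $\frac{\sqrt{86482}}{43241} \approx 0.0068009$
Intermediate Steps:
$m = 4$
$E{\left(V,d \right)} = \frac{1}{2} + \frac{V}{2}$ ($E{\left(V,d \right)} = \frac{V + 1}{2} = \frac{1 + V}{2} = \frac{1}{2} + \frac{V}{2}$)
$I{\left(C \right)} = -38 + C^{2}$ ($I{\left(C \right)} = C^{2} - 38 = -38 + C^{2}$)
$f{\left(G,U \right)} = - \frac{7}{2} + \frac{G}{2}$ ($f{\left(G,U \right)} = \left(\frac{1}{2} + \frac{G}{2}\right) - 4 = - \frac{7}{2} + \frac{G}{2}$)
$x = \frac{\sqrt{86482}}{2}$ ($x = \sqrt{\left(- \frac{7}{2} + \frac{1}{2} \cdot 106\right) - \left(38 - \left(-147\right)^{2}\right)} = \sqrt{\left(- \frac{7}{2} + 53\right) + \left(-38 + 21609\right)} = \sqrt{\frac{99}{2} + 21571} = \sqrt{\frac{43241}{2}} = \frac{\sqrt{86482}}{2} \approx 147.04$)
$\frac{1}{x} = \frac{1}{\frac{1}{2} \sqrt{86482}} = \frac{\sqrt{86482}}{43241}$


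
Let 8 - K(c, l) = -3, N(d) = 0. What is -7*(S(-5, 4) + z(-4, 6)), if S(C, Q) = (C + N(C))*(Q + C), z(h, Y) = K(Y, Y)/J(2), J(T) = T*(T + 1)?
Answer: -287/6 ≈ -47.833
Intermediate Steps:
J(T) = T*(1 + T)
K(c, l) = 11 (K(c, l) = 8 - 1*(-3) = 8 + 3 = 11)
z(h, Y) = 11/6 (z(h, Y) = 11/((2*(1 + 2))) = 11/((2*3)) = 11/6)
S(C, Q) = C*(C + Q) (S(C, Q) = (C + 0)*(Q + C) = C*(C + Q))
-7*(S(-5, 4) + z(-4, 6)) = -7*(-5*(-5 + 4) + 11/6) = -7*(-5*(-1) + 11/6) = -7*(5 + 11/6) = -7*41/6 = -287/6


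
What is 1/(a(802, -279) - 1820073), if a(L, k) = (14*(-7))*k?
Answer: -1/1792731 ≈ -5.5781e-7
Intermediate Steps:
a(L, k) = -98*k
1/(a(802, -279) - 1820073) = 1/(-98*(-279) - 1820073) = 1/(27342 - 1820073) = 1/(-1792731) = -1/1792731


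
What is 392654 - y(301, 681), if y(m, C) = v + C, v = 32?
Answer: 391941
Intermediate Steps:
y(m, C) = 32 + C
392654 - y(301, 681) = 392654 - (32 + 681) = 392654 - 1*713 = 392654 - 713 = 391941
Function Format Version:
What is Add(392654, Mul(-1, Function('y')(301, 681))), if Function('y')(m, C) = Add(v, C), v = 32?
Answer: 391941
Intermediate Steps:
Function('y')(m, C) = Add(32, C)
Add(392654, Mul(-1, Function('y')(301, 681))) = Add(392654, Mul(-1, Add(32, 681))) = Add(392654, Mul(-1, 713)) = Add(392654, -713) = 391941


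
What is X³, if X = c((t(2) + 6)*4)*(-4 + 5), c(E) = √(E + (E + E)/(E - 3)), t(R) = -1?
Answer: 760*√1615/289 ≈ 105.68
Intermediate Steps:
c(E) = √(E + 2*E/(-3 + E)) (c(E) = √(E + (2*E)/(-3 + E)) = √(E + 2*E/(-3 + E)))
X = 2*√1615/17 (X = √(((-1 + 6)*4)*(-1 + (-1 + 6)*4)/(-3 + (-1 + 6)*4))*(-4 + 5) = √((5*4)*(-1 + 5*4)/(-3 + 5*4))*1 = √(20*(-1 + 20)/(-3 + 20))*1 = √(20*19/17)*1 = √(20*(1/17)*19)*1 = √(380/17)*1 = (2*√1615/17)*1 = 2*√1615/17 ≈ 4.7279)
X³ = (2*√1615/17)³ = 760*√1615/289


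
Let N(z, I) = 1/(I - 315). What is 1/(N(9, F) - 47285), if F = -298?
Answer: -613/28985706 ≈ -2.1148e-5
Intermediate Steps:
N(z, I) = 1/(-315 + I)
1/(N(9, F) - 47285) = 1/(1/(-315 - 298) - 47285) = 1/(1/(-613) - 47285) = 1/(-1/613 - 47285) = 1/(-28985706/613) = -613/28985706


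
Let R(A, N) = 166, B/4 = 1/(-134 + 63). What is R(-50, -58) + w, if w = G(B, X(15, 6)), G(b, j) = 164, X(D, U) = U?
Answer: 330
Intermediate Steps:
B = -4/71 (B = 4/(-134 + 63) = 4/(-71) = 4*(-1/71) = -4/71 ≈ -0.056338)
w = 164
R(-50, -58) + w = 166 + 164 = 330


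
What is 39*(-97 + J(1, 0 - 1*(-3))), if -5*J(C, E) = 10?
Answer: -3861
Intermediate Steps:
J(C, E) = -2 (J(C, E) = -1/5*10 = -2)
39*(-97 + J(1, 0 - 1*(-3))) = 39*(-97 - 2) = 39*(-99) = -3861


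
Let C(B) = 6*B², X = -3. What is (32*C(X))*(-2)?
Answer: -3456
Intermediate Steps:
(32*C(X))*(-2) = (32*(6*(-3)²))*(-2) = (32*(6*9))*(-2) = (32*54)*(-2) = 1728*(-2) = -3456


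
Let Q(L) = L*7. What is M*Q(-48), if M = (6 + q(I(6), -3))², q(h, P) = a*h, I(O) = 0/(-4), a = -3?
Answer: -12096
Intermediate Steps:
I(O) = 0 (I(O) = 0*(-¼) = 0)
q(h, P) = -3*h
Q(L) = 7*L
M = 36 (M = (6 - 3*0)² = (6 + 0)² = 6² = 36)
M*Q(-48) = 36*(7*(-48)) = 36*(-336) = -12096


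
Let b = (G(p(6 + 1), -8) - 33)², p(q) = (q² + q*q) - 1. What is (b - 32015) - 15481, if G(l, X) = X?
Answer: -45815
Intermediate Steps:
p(q) = -1 + 2*q² (p(q) = (q² + q²) - 1 = 2*q² - 1 = -1 + 2*q²)
b = 1681 (b = (-8 - 33)² = (-41)² = 1681)
(b - 32015) - 15481 = (1681 - 32015) - 15481 = -30334 - 15481 = -45815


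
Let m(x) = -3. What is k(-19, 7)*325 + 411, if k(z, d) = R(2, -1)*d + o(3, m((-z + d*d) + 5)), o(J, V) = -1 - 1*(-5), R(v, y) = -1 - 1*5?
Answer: -11939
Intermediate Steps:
R(v, y) = -6 (R(v, y) = -1 - 5 = -6)
o(J, V) = 4 (o(J, V) = -1 + 5 = 4)
k(z, d) = 4 - 6*d (k(z, d) = -6*d + 4 = 4 - 6*d)
k(-19, 7)*325 + 411 = (4 - 6*7)*325 + 411 = (4 - 42)*325 + 411 = -38*325 + 411 = -12350 + 411 = -11939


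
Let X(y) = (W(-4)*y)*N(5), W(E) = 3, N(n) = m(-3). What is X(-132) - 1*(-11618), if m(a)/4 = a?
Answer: 16370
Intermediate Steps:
m(a) = 4*a
N(n) = -12 (N(n) = 4*(-3) = -12)
X(y) = -36*y (X(y) = (3*y)*(-12) = -36*y)
X(-132) - 1*(-11618) = -36*(-132) - 1*(-11618) = 4752 + 11618 = 16370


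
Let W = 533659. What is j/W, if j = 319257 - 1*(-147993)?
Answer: 66750/76237 ≈ 0.87556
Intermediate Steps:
j = 467250 (j = 319257 + 147993 = 467250)
j/W = 467250/533659 = 467250*(1/533659) = 66750/76237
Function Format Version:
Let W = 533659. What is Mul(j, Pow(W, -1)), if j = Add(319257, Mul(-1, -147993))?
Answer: Rational(66750, 76237) ≈ 0.87556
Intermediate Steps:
j = 467250 (j = Add(319257, 147993) = 467250)
Mul(j, Pow(W, -1)) = Mul(467250, Pow(533659, -1)) = Mul(467250, Rational(1, 533659)) = Rational(66750, 76237)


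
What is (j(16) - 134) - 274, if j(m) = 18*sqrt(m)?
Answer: -336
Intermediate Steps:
(j(16) - 134) - 274 = (18*sqrt(16) - 134) - 274 = (18*4 - 134) - 274 = (72 - 134) - 274 = -62 - 274 = -336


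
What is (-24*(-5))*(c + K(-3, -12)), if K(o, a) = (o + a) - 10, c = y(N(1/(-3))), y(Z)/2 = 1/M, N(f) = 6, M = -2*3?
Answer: -3040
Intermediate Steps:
M = -6
y(Z) = -⅓ (y(Z) = 2/(-6) = 2*(-⅙) = -⅓)
c = -⅓ ≈ -0.33333
K(o, a) = -10 + a + o (K(o, a) = (a + o) - 10 = -10 + a + o)
(-24*(-5))*(c + K(-3, -12)) = (-24*(-5))*(-⅓ + (-10 - 12 - 3)) = 120*(-⅓ - 25) = 120*(-76/3) = -3040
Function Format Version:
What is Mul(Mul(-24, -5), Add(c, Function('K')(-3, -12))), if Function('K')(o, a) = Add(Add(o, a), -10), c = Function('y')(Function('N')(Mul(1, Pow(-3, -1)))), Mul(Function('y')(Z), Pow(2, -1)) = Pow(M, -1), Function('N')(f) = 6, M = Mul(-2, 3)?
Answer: -3040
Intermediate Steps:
M = -6
Function('y')(Z) = Rational(-1, 3) (Function('y')(Z) = Mul(2, Pow(-6, -1)) = Mul(2, Rational(-1, 6)) = Rational(-1, 3))
c = Rational(-1, 3) ≈ -0.33333
Function('K')(o, a) = Add(-10, a, o) (Function('K')(o, a) = Add(Add(a, o), -10) = Add(-10, a, o))
Mul(Mul(-24, -5), Add(c, Function('K')(-3, -12))) = Mul(Mul(-24, -5), Add(Rational(-1, 3), Add(-10, -12, -3))) = Mul(120, Add(Rational(-1, 3), -25)) = Mul(120, Rational(-76, 3)) = -3040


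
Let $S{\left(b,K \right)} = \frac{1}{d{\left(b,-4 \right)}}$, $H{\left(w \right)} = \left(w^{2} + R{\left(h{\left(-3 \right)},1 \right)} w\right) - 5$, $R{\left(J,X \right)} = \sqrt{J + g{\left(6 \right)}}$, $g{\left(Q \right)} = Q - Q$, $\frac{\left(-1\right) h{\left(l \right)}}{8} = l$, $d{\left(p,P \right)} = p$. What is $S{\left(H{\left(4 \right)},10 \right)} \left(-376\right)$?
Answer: $\frac{4136}{263} - \frac{3008 \sqrt{6}}{263} \approx -12.289$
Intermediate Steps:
$h{\left(l \right)} = - 8 l$
$g{\left(Q \right)} = 0$
$R{\left(J,X \right)} = \sqrt{J}$ ($R{\left(J,X \right)} = \sqrt{J + 0} = \sqrt{J}$)
$H{\left(w \right)} = -5 + w^{2} + 2 w \sqrt{6}$ ($H{\left(w \right)} = \left(w^{2} + \sqrt{\left(-8\right) \left(-3\right)} w\right) - 5 = \left(w^{2} + \sqrt{24} w\right) - 5 = \left(w^{2} + 2 \sqrt{6} w\right) - 5 = \left(w^{2} + 2 w \sqrt{6}\right) - 5 = -5 + w^{2} + 2 w \sqrt{6}$)
$S{\left(b,K \right)} = \frac{1}{b}$
$S{\left(H{\left(4 \right)},10 \right)} \left(-376\right) = \frac{1}{-5 + 4^{2} + 2 \cdot 4 \sqrt{6}} \left(-376\right) = \frac{1}{-5 + 16 + 8 \sqrt{6}} \left(-376\right) = \frac{1}{11 + 8 \sqrt{6}} \left(-376\right) = - \frac{376}{11 + 8 \sqrt{6}}$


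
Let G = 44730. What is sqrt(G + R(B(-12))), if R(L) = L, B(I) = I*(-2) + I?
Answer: sqrt(44742) ≈ 211.52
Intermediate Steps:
B(I) = -I (B(I) = -2*I + I = -I)
sqrt(G + R(B(-12))) = sqrt(44730 - 1*(-12)) = sqrt(44730 + 12) = sqrt(44742)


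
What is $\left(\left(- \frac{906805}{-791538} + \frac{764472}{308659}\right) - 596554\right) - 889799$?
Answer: $- \frac{363137935035871895}{244315327542} \approx -1.4864 \cdot 10^{6}$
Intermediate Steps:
$\left(\left(- \frac{906805}{-791538} + \frac{764472}{308659}\right) - 596554\right) - 889799 = \left(\left(\left(-906805\right) \left(- \frac{1}{791538}\right) + 764472 \cdot \frac{1}{308659}\right) - 596554\right) - 889799 = \left(\left(\frac{906805}{791538} + \frac{764472}{308659}\right) - 596554\right) - 889799 = \left(\frac{885002162431}{244315327542} - 596554\right) - 889799 = - \frac{145746400904327837}{244315327542} - 889799 = - \frac{363137935035871895}{244315327542}$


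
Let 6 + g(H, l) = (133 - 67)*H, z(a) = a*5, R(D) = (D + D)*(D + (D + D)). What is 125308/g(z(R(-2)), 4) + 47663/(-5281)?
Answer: 142273283/20896917 ≈ 6.8083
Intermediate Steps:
R(D) = 6*D**2 (R(D) = (2*D)*(D + 2*D) = (2*D)*(3*D) = 6*D**2)
z(a) = 5*a
g(H, l) = -6 + 66*H (g(H, l) = -6 + (133 - 67)*H = -6 + 66*H)
125308/g(z(R(-2)), 4) + 47663/(-5281) = 125308/(-6 + 66*(5*(6*(-2)**2))) + 47663/(-5281) = 125308/(-6 + 66*(5*(6*4))) + 47663*(-1/5281) = 125308/(-6 + 66*(5*24)) - 47663/5281 = 125308/(-6 + 66*120) - 47663/5281 = 125308/(-6 + 7920) - 47663/5281 = 125308/7914 - 47663/5281 = 125308*(1/7914) - 47663/5281 = 62654/3957 - 47663/5281 = 142273283/20896917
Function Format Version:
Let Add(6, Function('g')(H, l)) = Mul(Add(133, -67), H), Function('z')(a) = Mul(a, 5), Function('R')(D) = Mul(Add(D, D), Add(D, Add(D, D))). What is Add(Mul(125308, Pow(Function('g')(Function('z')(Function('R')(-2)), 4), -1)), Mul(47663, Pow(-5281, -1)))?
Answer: Rational(142273283, 20896917) ≈ 6.8083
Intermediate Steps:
Function('R')(D) = Mul(6, Pow(D, 2)) (Function('R')(D) = Mul(Mul(2, D), Add(D, Mul(2, D))) = Mul(Mul(2, D), Mul(3, D)) = Mul(6, Pow(D, 2)))
Function('z')(a) = Mul(5, a)
Function('g')(H, l) = Add(-6, Mul(66, H)) (Function('g')(H, l) = Add(-6, Mul(Add(133, -67), H)) = Add(-6, Mul(66, H)))
Add(Mul(125308, Pow(Function('g')(Function('z')(Function('R')(-2)), 4), -1)), Mul(47663, Pow(-5281, -1))) = Add(Mul(125308, Pow(Add(-6, Mul(66, Mul(5, Mul(6, Pow(-2, 2))))), -1)), Mul(47663, Pow(-5281, -1))) = Add(Mul(125308, Pow(Add(-6, Mul(66, Mul(5, Mul(6, 4)))), -1)), Mul(47663, Rational(-1, 5281))) = Add(Mul(125308, Pow(Add(-6, Mul(66, Mul(5, 24))), -1)), Rational(-47663, 5281)) = Add(Mul(125308, Pow(Add(-6, Mul(66, 120)), -1)), Rational(-47663, 5281)) = Add(Mul(125308, Pow(Add(-6, 7920), -1)), Rational(-47663, 5281)) = Add(Mul(125308, Pow(7914, -1)), Rational(-47663, 5281)) = Add(Mul(125308, Rational(1, 7914)), Rational(-47663, 5281)) = Add(Rational(62654, 3957), Rational(-47663, 5281)) = Rational(142273283, 20896917)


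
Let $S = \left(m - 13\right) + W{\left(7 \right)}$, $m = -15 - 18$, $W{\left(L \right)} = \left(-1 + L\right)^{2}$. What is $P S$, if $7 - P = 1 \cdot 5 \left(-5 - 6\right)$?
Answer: $-620$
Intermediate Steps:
$m = -33$ ($m = -15 - 18 = -33$)
$S = -10$ ($S = \left(-33 - 13\right) + \left(-1 + 7\right)^{2} = -46 + 6^{2} = -46 + 36 = -10$)
$P = 62$ ($P = 7 - 1 \cdot 5 \left(-5 - 6\right) = 7 - 5 \left(-5 - 6\right) = 7 - 5 \left(-11\right) = 7 - -55 = 7 + 55 = 62$)
$P S = 62 \left(-10\right) = -620$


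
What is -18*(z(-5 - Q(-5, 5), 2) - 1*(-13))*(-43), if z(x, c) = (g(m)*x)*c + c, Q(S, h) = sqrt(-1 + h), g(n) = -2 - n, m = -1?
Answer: 22446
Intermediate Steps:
z(x, c) = c - c*x (z(x, c) = ((-2 - 1*(-1))*x)*c + c = ((-2 + 1)*x)*c + c = (-x)*c + c = -c*x + c = c - c*x)
-18*(z(-5 - Q(-5, 5), 2) - 1*(-13))*(-43) = -18*(2*(1 - (-5 - sqrt(-1 + 5))) - 1*(-13))*(-43) = -18*(2*(1 - (-5 - sqrt(4))) + 13)*(-43) = -18*(2*(1 - (-5 - 1*2)) + 13)*(-43) = -18*(2*(1 - (-5 - 2)) + 13)*(-43) = -18*(2*(1 - 1*(-7)) + 13)*(-43) = -18*(2*(1 + 7) + 13)*(-43) = -18*(2*8 + 13)*(-43) = -18*(16 + 13)*(-43) = -18*29*(-43) = -522*(-43) = 22446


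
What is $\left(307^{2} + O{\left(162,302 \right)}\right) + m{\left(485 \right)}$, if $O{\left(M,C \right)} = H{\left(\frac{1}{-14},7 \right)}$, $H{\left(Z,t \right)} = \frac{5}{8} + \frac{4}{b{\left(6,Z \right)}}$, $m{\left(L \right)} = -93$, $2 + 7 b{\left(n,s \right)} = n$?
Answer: $\frac{753309}{8} \approx 94164.0$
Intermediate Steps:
$b{\left(n,s \right)} = - \frac{2}{7} + \frac{n}{7}$
$H{\left(Z,t \right)} = \frac{61}{8}$ ($H{\left(Z,t \right)} = \frac{5}{8} + \frac{4}{- \frac{2}{7} + \frac{1}{7} \cdot 6} = 5 \cdot \frac{1}{8} + \frac{4}{- \frac{2}{7} + \frac{6}{7}} = \frac{5}{8} + \frac{4}{\frac{4}{7}} = \frac{5}{8} + 4 \cdot \frac{7}{4} = \frac{5}{8} + 7 = \frac{61}{8}$)
$O{\left(M,C \right)} = \frac{61}{8}$
$\left(307^{2} + O{\left(162,302 \right)}\right) + m{\left(485 \right)} = \left(307^{2} + \frac{61}{8}\right) - 93 = \left(94249 + \frac{61}{8}\right) - 93 = \frac{754053}{8} - 93 = \frac{753309}{8}$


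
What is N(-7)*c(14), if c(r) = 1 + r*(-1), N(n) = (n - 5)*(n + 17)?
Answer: 1560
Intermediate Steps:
N(n) = (-5 + n)*(17 + n)
c(r) = 1 - r
N(-7)*c(14) = (-85 + (-7)² + 12*(-7))*(1 - 1*14) = (-85 + 49 - 84)*(1 - 14) = -120*(-13) = 1560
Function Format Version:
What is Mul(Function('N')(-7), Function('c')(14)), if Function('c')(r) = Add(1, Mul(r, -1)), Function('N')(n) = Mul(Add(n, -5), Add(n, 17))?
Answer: 1560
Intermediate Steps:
Function('N')(n) = Mul(Add(-5, n), Add(17, n))
Function('c')(r) = Add(1, Mul(-1, r))
Mul(Function('N')(-7), Function('c')(14)) = Mul(Add(-85, Pow(-7, 2), Mul(12, -7)), Add(1, Mul(-1, 14))) = Mul(Add(-85, 49, -84), Add(1, -14)) = Mul(-120, -13) = 1560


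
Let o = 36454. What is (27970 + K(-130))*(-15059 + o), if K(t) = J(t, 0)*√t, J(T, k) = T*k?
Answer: 598418150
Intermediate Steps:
K(t) = 0 (K(t) = (t*0)*√t = 0*√t = 0)
(27970 + K(-130))*(-15059 + o) = (27970 + 0)*(-15059 + 36454) = 27970*21395 = 598418150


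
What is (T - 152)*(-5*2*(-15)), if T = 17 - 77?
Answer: -31800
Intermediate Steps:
T = -60
(T - 152)*(-5*2*(-15)) = (-60 - 152)*(-5*2*(-15)) = -(-2120)*(-15) = -212*150 = -31800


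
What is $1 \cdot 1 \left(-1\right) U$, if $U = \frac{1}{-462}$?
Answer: $\frac{1}{462} \approx 0.0021645$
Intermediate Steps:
$U = - \frac{1}{462} \approx -0.0021645$
$1 \cdot 1 \left(-1\right) U = 1 \cdot 1 \left(-1\right) \left(- \frac{1}{462}\right) = 1 \left(-1\right) \left(- \frac{1}{462}\right) = \left(-1\right) \left(- \frac{1}{462}\right) = \frac{1}{462}$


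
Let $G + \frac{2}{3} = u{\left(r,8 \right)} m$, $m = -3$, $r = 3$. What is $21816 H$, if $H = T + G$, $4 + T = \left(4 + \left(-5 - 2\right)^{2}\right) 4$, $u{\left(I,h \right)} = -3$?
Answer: $4719528$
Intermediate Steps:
$T = 208$ ($T = -4 + \left(4 + \left(-5 - 2\right)^{2}\right) 4 = -4 + \left(4 + \left(-7\right)^{2}\right) 4 = -4 + \left(4 + 49\right) 4 = -4 + 53 \cdot 4 = -4 + 212 = 208$)
$G = \frac{25}{3}$ ($G = - \frac{2}{3} - -9 = - \frac{2}{3} + 9 = \frac{25}{3} \approx 8.3333$)
$H = \frac{649}{3}$ ($H = 208 + \frac{25}{3} = \frac{649}{3} \approx 216.33$)
$21816 H = 21816 \cdot \frac{649}{3} = 4719528$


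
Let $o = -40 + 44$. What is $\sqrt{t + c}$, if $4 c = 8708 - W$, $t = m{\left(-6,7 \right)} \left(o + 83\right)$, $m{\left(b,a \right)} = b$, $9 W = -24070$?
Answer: $\frac{5 \sqrt{3346}}{6} \approx 48.204$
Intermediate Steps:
$W = - \frac{24070}{9}$ ($W = \frac{1}{9} \left(-24070\right) = - \frac{24070}{9} \approx -2674.4$)
$o = 4$
$t = -522$ ($t = - 6 \left(4 + 83\right) = \left(-6\right) 87 = -522$)
$c = \frac{51221}{18}$ ($c = \frac{8708 - - \frac{24070}{9}}{4} = \frac{8708 + \frac{24070}{9}}{4} = \frac{1}{4} \cdot \frac{102442}{9} = \frac{51221}{18} \approx 2845.6$)
$\sqrt{t + c} = \sqrt{-522 + \frac{51221}{18}} = \sqrt{\frac{41825}{18}} = \frac{5 \sqrt{3346}}{6}$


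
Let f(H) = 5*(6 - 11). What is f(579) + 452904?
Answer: 452879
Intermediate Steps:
f(H) = -25 (f(H) = 5*(-5) = -25)
f(579) + 452904 = -25 + 452904 = 452879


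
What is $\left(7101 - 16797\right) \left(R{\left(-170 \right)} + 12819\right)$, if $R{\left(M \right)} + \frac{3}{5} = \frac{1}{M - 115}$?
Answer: $- \frac{11807281376}{95} \approx -1.2429 \cdot 10^{8}$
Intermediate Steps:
$R{\left(M \right)} = - \frac{3}{5} + \frac{1}{-115 + M}$ ($R{\left(M \right)} = - \frac{3}{5} + \frac{1}{M - 115} = - \frac{3}{5} + \frac{1}{-115 + M}$)
$\left(7101 - 16797\right) \left(R{\left(-170 \right)} + 12819\right) = \left(7101 - 16797\right) \left(\frac{350 - -510}{5 \left(-115 - 170\right)} + 12819\right) = - 9696 \left(\frac{350 + 510}{5 \left(-285\right)} + 12819\right) = - 9696 \left(\frac{1}{5} \left(- \frac{1}{285}\right) 860 + 12819\right) = - 9696 \left(- \frac{172}{285} + 12819\right) = \left(-9696\right) \frac{3653243}{285} = - \frac{11807281376}{95}$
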